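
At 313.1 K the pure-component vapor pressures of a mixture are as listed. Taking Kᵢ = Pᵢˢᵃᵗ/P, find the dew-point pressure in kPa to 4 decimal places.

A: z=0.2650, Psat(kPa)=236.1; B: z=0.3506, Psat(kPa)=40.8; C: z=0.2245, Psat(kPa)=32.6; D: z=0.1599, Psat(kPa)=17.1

Pdew = 38.5313 kPa

At the dew point ψ → 1, so Σzᵢ/Kᵢ = 1 with Kᵢ = Pᵢˢᵃᵗ/P ⇒ 1/P = Σzᵢ/Pᵢˢᵃᵗ.
1/P = 0.2650/236.1 + 0.3506/40.8 + 0.2245/32.6 + 0.1599/17.1 = 0.0259529 ⇒ P = 38.5313 kPa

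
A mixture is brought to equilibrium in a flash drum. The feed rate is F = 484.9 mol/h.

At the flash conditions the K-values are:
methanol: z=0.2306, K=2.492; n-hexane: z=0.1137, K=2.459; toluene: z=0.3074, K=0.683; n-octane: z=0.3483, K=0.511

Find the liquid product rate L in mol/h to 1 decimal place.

Rachford–Rice: g(ψ) = Σ zᵢ(Kᵢ−1)/(1+ψ(Kᵢ−1)) = 0.
g(0) = ΣzᵢKᵢ − 1 = 0.2422 and g(1) = 1 − Σzᵢ/Kᵢ = -0.2705, so a root lies in (0, 1).
Newton iteration, ψ⁰ = 0.36:
  ψ = 0.3600: g = 0.01589, g' = -0.4833 → ψ = 0.3929
  ψ = 0.3929: g = 0.00023, g' = -0.4697 → ψ = 0.3934
Converged at ψ = 0.3934.
Then V = ψ·F = 0.3934·484.9 = 190.7 mol/h and L = F − V = 294.2 mol/h.

L = 294.2 mol/h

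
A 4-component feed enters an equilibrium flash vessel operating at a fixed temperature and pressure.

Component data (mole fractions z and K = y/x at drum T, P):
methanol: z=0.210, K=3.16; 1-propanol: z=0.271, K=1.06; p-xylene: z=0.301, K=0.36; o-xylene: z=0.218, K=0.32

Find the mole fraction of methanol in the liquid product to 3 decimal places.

x_methanol = 0.165

Iterate (Newton) starting at β = 0.67:
  β = 0.670: g = -0.4086, g' = -0.883 → β = 0.207
  β = 0.207: g = -0.0651, g' = -0.769 → β = 0.122
  β = 0.122: g = 0.0042, g' = -0.879 → β = 0.127
Converged at β = 0.127.
Compositions from xᵢ = zᵢ/(1+β(Kᵢ−1)), yᵢ = Kᵢxᵢ:
  methanol: x = 0.165, y = 0.521
  1-propanol: x = 0.269, y = 0.285
  p-xylene: x = 0.328, y = 0.118
  o-xylene: x = 0.239, y = 0.076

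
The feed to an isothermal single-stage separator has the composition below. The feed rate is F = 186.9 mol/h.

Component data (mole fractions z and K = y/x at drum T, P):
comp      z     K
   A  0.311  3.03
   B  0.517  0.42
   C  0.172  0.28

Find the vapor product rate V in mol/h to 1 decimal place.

V = 31.0 mol/h

Rachford–Rice: g(ψ) = Σ zᵢ(Kᵢ−1)/(1+ψ(Kᵢ−1)) = 0.
g(0) = ΣzᵢKᵢ − 1 = 0.208 and g(1) = 1 − Σzᵢ/Kᵢ = -0.948, so a root lies in (0, 1).
Newton iteration, ψ⁰ = 0.32:
  ψ = 0.320: g = -0.1464, g' = -0.884 → ψ = 0.154
  ψ = 0.154: g = 0.0120, g' = -1.066 → ψ = 0.166
Converged at ψ = 0.166.
Then V = ψ·F = 0.1658·186.9 = 31.0 mol/h and L = F − V = 155.9 mol/h.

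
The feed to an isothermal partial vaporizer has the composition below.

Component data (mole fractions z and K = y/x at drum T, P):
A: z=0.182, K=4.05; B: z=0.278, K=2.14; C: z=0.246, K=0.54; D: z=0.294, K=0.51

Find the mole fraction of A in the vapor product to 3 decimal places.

Material balance + equilibrium reduce to Σ zᵢ(Kᵢ−1)/(1+ψ(Kᵢ−1)) = 0.
Check two-phase: ΣzᵢKᵢ = 1.615 > 1 and Σzᵢ/Kᵢ = 1.207 > 1, so g(0) = 0.615 > 0 and g(1) = -0.207 < 0.
Newton iteration, ψ⁰ = 0.5:
  ψ = 0.500: g = 0.0839, g' = -0.624 → ψ = 0.635
  ψ = 0.635: g = 0.0041, g' = -0.571 → ψ = 0.642
Converged at ψ = 0.642.
Compositions from xᵢ = zᵢ/(1+ψ(Kᵢ−1)), yᵢ = Kᵢxᵢ:
  A: x = 0.062, y = 0.249
  B: x = 0.161, y = 0.344
  C: x = 0.349, y = 0.188
  D: x = 0.429, y = 0.219

y_A = 0.249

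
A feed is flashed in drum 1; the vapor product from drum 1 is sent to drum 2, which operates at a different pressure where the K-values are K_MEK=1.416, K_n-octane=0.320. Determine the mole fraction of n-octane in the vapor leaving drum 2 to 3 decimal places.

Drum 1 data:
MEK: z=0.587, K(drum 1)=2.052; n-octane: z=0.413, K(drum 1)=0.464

y_n-octane (drum 2) = 0.121

Drum 1:
Let ψ₁ = V/F and solve Σ zᵢ(Kᵢ−1)/(1+ψ₁(Kᵢ−1)) = 0.
Check two-phase: ΣzᵢKᵢ = 1.396 > 1 and Σzᵢ/Kᵢ = 1.176 > 1, so g(0) = 0.396 > 0 and g(1) = -0.176 < 0.
Iterate (Newton) starting at ψ₁ = 0.5:
  ψ₁ = 0.500: g = 0.1023, g' = -0.500 → ψ₁ = 0.704
  ψ₁ = 0.704: g = -0.0009, g' = -0.521 → ψ₁ = 0.703
Converged at ψ₁ = 0.703.
Drum-1 compositions:
  MEK: x = 0.338, y = 0.693
  n-octane: x = 0.662, y = 0.307
Drum-2 feed = drum-1 vapor: z₂ = (0.6926, 0.3074).
Drum 2:
Material balance + equilibrium reduce to Σ zᵢ(Kᵢ−1)/(1+ψ₂(Kᵢ−1)) = 0.
g(0) = ΣzᵢKᵢ − 1 = 0.079 and g(1) = 1 − Σzᵢ/Kᵢ = -0.450, so a root lies in (0, 1).
Binary case is linear: z₁(K₁−1)(1+ψ₂(K₂−1)) + z₂(K₂−1)(1+ψ₂(K₁−1)) = 0
⇒ ψ₂ = [z₁(K₁−1)+z₂(K₂−1)] / [−(K₁−1)(K₂−1)] = 0.0791/0.2829 = 0.280
  MEK: x = 0.620, y = 0.879
  n-octane: x = 0.380, y = 0.121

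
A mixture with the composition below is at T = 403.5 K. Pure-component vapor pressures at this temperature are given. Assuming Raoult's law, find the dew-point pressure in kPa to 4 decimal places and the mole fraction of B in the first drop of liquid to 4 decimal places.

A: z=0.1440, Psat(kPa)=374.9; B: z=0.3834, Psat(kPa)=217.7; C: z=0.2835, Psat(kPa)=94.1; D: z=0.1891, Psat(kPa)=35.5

Pdew = 95.3766 kPa, x_B = 0.1680

At the dew point ψ → 1, so Σzᵢ/Kᵢ = 1 with Kᵢ = Pᵢˢᵃᵗ/P ⇒ 1/P = Σzᵢ/Pᵢˢᵃᵗ.
1/P = 0.1440/374.9 + 0.3834/217.7 + 0.2835/94.1 + 0.1891/35.5 = 0.0104848 ⇒ P = 95.3766 kPa
xᵢ = zᵢP/Pᵢˢᵃᵗ ⇒ x_B = 0.3834·95.3766/217.7 = 0.1680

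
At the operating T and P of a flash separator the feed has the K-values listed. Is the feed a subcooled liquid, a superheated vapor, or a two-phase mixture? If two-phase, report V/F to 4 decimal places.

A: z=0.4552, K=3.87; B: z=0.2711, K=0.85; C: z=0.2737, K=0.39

two-phase, V/F = 0.8322

ΣzᵢKᵢ = 2.0988; Σzᵢ/Kᵢ = 1.1384.
Both exceed 1, so a two-phase solution exists.
Rachford–Rice: g(ψ) = Σ zᵢ(Kᵢ−1)/(1+ψ(Kᵢ−1)) = 0.
Newton–Raphson from ψ = 0.49:
  ψ = 0.4900: g = 0.26089, g' = -0.8618 → ψ = 0.7927
  ψ = 0.7927: g = 0.02946, g' = -0.7393 → ψ = 0.8326
  ψ = 0.8326: g = -0.00028, g' = -0.7548 → ψ = 0.8322
Converged at ψ = 0.8322.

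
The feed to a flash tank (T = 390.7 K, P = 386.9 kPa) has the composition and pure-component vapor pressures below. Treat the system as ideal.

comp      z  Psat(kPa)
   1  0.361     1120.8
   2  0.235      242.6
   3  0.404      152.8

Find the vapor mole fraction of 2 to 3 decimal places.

y_2 = 0.170

Raoult's law: Kᵢ = Pᵢˢᵃᵗ/P = Pᵢˢᵃᵗ/386.9.
  K_1 = 1120.8/386.9 = 2.89687, K_2 = 242.6/386.9 = 0.62704, K_3 = 152.8/386.9 = 0.39493
Material balance + equilibrium reduce to Σ zᵢ(Kᵢ−1)/(1+ψ(Kᵢ−1)) = 0.
Feasibility: ΣzᵢKᵢ = 1.353, Σzᵢ/Kᵢ = 1.522 — both > 1, two phases present.
Newton iteration, ψ⁰ = 0.5:
  ψ = 0.500: g = -0.1068, g' = -0.696 → ψ = 0.347
  ψ = 0.347: g = 0.0032, g' = -0.753 → ψ = 0.351
Converged at ψ = 0.351.
Compositions from xᵢ = zᵢ/(1+ψ(Kᵢ−1)), yᵢ = Kᵢxᵢ:
  1: x = 0.217, y = 0.628
  2: x = 0.270, y = 0.170
  3: x = 0.513, y = 0.203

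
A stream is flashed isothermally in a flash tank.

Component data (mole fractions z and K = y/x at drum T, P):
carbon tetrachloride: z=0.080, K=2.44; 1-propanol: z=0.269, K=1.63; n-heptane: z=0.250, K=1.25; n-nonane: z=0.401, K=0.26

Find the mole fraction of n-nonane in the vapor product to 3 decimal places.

y_n-nonane = 0.113

Rachford–Rice: g(V/F) = Σ zᵢ(Kᵢ−1)/(1+V/F(Kᵢ−1)) = 0.
Feasibility: ΣzᵢKᵢ = 1.050, Σzᵢ/Kᵢ = 1.940 — both > 1, two phases present.
Newton–Raphson from V/F = 0.62:
  V/F = 0.620: g = -0.3115, g' = -0.863 → V/F = 0.259
  V/F = 0.259: g = -0.0788, g' = -0.517 → V/F = 0.107
  V/F = 0.107: g = -0.0026, g' = -0.492 → V/F = 0.101
Converged at V/F = 0.101.
Compositions from xᵢ = zᵢ/(1+V/F(Kᵢ−1)), yᵢ = Kᵢxᵢ:
  carbon tetrachloride: x = 0.070, y = 0.170
  1-propanol: x = 0.253, y = 0.412
  n-heptane: x = 0.244, y = 0.305
  n-nonane: x = 0.434, y = 0.113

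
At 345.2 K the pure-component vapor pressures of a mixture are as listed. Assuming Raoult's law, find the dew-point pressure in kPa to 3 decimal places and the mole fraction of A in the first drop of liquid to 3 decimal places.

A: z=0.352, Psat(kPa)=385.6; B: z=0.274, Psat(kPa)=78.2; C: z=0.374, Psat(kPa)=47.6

At the dew point ψ → 1, so Σzᵢ/Kᵢ = 1 with Kᵢ = Pᵢˢᵃᵗ/P ⇒ 1/P = Σzᵢ/Pᵢˢᵃᵗ.
1/P = 0.352/385.6 + 0.274/78.2 + 0.374/47.6 = 0.012274 ⇒ P = 81.474 kPa
xᵢ = zᵢP/Pᵢˢᵃᵗ ⇒ x_A = 0.352·81.474/385.6 = 0.074

Pdew = 81.474 kPa, x_A = 0.074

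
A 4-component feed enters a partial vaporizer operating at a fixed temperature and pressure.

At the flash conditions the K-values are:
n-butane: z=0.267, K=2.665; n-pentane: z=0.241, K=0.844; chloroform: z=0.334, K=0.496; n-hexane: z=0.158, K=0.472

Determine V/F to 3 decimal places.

V/F = 0.225

Rachford–Rice: g(V/F) = Σ zᵢ(Kᵢ−1)/(1+V/F(Kᵢ−1)) = 0.
Check two-phase: ΣzᵢKᵢ = 1.155 > 1 and Σzᵢ/Kᵢ = 1.394 > 1, so g(0) = 0.155 > 0 and g(1) = -0.394 < 0.
Newton iteration, V/F⁰ = 0.5:
  V/F = 0.500: g = -0.1366, g' = -0.460 → V/F = 0.203
  V/F = 0.203: g = 0.0123, g' = -0.580 → V/F = 0.224
  V/F = 0.224: g = 0.0002, g' = -0.563 → V/F = 0.225
Converged at V/F = 0.225.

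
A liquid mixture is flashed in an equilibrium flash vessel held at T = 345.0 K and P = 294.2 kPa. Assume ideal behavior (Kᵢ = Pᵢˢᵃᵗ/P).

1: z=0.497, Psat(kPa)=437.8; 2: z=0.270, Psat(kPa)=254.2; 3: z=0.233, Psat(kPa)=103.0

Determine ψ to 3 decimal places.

Raoult's law: Kᵢ = Pᵢˢᵃᵗ/P = Pᵢˢᵃᵗ/294.2.
  K_1 = 437.8/294.2 = 1.48810, K_2 = 254.2/294.2 = 0.86404, K_3 = 103.0/294.2 = 0.35010
Rachford–Rice: g(ψ) = Σ zᵢ(Kᵢ−1)/(1+ψ(Kᵢ−1)) = 0.
Check two-phase: ΣzᵢKᵢ = 1.054 > 1 and Σzᵢ/Kᵢ = 1.312 > 1, so g(0) = 0.054 > 0 and g(1) = -0.312 < 0.
Newton–Raphson from ψ = 0.5:
  ψ = 0.500: g = -0.0687, g' = -0.298 → ψ = 0.270
  ψ = 0.270: g = -0.0073, g' = -0.243 → ψ = 0.239
Converged at ψ = 0.239.

ψ = 0.239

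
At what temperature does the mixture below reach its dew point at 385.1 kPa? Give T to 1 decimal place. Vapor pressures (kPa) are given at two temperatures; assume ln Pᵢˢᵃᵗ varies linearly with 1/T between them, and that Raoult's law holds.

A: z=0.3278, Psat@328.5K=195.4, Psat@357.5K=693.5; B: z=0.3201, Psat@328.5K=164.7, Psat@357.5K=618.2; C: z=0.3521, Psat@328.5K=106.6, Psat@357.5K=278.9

T = 353.5 K

Dew-point temperature: Σzᵢ·P/Pᵢˢᵃᵗ(T) = 1. Interpolate ln Pᵢˢᵃᵗ = aᵢ + bᵢ/T.
  T = 328.5 K: ΣzᵢP/Pᵢˢᵃᵗ = 2.6665
  T = 357.5 K: ΣzᵢP/Pᵢˢᵃᵗ = 0.8676
  T = 343.0 K: ΣzᵢP/Pᵢˢᵃᵗ = 1.4801
  T = 350.2 K: ΣzᵢP/Pᵢˢᵃᵗ = 1.1281
  T = 353.9 K: ΣzᵢP/Pᵢˢᵃᵗ = 0.9860
  T = 352.0 K: ΣzᵢP/Pᵢˢᵃᵗ = 1.0562
Interpolating between 352.0 K and 353.9 K gives T ≈ 353.5 K.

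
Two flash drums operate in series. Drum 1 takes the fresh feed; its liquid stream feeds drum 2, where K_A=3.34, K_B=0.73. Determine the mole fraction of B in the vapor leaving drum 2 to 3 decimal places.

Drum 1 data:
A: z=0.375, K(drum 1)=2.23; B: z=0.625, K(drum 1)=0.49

y_B (drum 2) = 0.654

Drum 1:
Let ψ₁ = V/F and solve Σ zᵢ(Kᵢ−1)/(1+ψ₁(Kᵢ−1)) = 0.
g(0) = ΣzᵢKᵢ − 1 = 0.143 and g(1) = 1 − Σzᵢ/Kᵢ = -0.444, so a root lies in (0, 1).
Binary case is linear: z₁(K₁−1)(1+ψ₁(K₂−1)) + z₂(K₂−1)(1+ψ₁(K₁−1)) = 0
⇒ ψ₁ = [z₁(K₁−1)+z₂(K₂−1)] / [−(K₁−1)(K₂−1)] = 0.1425/0.6273 = 0.227
Drum-1 compositions:
  A: x = 0.293, y = 0.654
  B: x = 0.707, y = 0.346
Drum-2 feed = drum-1 liquid: z₂ = (0.2931, 0.7069).
Drum 2:
Material balance + equilibrium reduce to Σ zᵢ(Kᵢ−1)/(1+ψ₂(Kᵢ−1)) = 0.
Check two-phase: ΣzᵢKᵢ = 1.495 > 1 and Σzᵢ/Kᵢ = 1.056 > 1, so g(0) = 0.495 > 0 and g(1) = -0.056 < 0.
Binary case is linear: z₁(K₁−1)(1+ψ₂(K₂−1)) + z₂(K₂−1)(1+ψ₂(K₁−1)) = 0
⇒ ψ₂ = [z₁(K₁−1)+z₂(K₂−1)] / [−(K₁−1)(K₂−1)] = 0.4950/0.6318 = 0.783
  A: x = 0.103, y = 0.346
  B: x = 0.897, y = 0.654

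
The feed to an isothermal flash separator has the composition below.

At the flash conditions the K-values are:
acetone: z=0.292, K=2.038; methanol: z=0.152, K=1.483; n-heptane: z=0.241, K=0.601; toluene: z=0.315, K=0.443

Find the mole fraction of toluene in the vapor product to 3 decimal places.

y_toluene = 0.161

Rachford–Rice: g(ψ) = Σ zᵢ(Kᵢ−1)/(1+ψ(Kᵢ−1)) = 0.
g(0) = ΣzᵢKᵢ − 1 = 0.105 and g(1) = 1 − Σzᵢ/Kᵢ = -0.358, so a root lies in (0, 1).
Newton iteration, ψ⁰ = 0.5:
  ψ = 0.500: g = -0.1046, g' = -0.407 → ψ = 0.243
  ψ = 0.243: g = -0.0016, g' = -0.407 → ψ = 0.239
Converged at ψ = 0.239.
Compositions from xᵢ = zᵢ/(1+ψ(Kᵢ−1)), yᵢ = Kᵢxᵢ:
  acetone: x = 0.234, y = 0.477
  methanol: x = 0.136, y = 0.202
  n-heptane: x = 0.266, y = 0.160
  toluene: x = 0.363, y = 0.161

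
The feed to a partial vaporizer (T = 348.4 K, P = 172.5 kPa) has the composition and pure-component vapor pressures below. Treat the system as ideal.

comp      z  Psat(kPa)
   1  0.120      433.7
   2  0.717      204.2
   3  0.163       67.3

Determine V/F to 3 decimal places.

Raoult's law: Kᵢ = Pᵢˢᵃᵗ/P = Pᵢˢᵃᵗ/172.5.
  K_1 = 433.7/172.5 = 2.51420, K_2 = 204.2/172.5 = 1.18377, K_3 = 67.3/172.5 = 0.39014
Rachford–Rice: g(V/F) = Σ zᵢ(Kᵢ−1)/(1+V/F(Kᵢ−1)) = 0.
g(0) = ΣzᵢKᵢ − 1 = 0.214 and g(1) = 1 − Σzᵢ/Kᵢ = -0.071, so a root lies in (0, 1).
Iterate (Newton) starting at V/F = 0.5:
  V/F = 0.500: g = 0.0811, g' = -0.235 → V/F = 0.845
  V/F = 0.845: g = -0.0114, g' = -0.329 → V/F = 0.811
  V/F = 0.811: g = -0.0003, g' = -0.311 → V/F = 0.810
Converged at V/F = 0.810.

V/F = 0.810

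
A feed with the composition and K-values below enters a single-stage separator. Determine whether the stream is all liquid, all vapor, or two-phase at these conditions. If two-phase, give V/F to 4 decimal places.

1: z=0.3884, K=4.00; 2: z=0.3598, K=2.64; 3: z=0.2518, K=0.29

two-phase, V/F = 0.9398

ΣzᵢKᵢ = 2.5765; Σzᵢ/Kᵢ = 1.1017.
Both exceed 1, so a two-phase solution exists.
Rachford–Rice: g(ψ) = Σ zᵢ(Kᵢ−1)/(1+ψ(Kᵢ−1)) = 0.
Newton iteration, ψ⁰ = 0.62:
  ψ = 0.6200: g = 0.38063, g' = -1.0703 → ψ = 0.9756
  ψ = 0.9756: g = -0.05808, g' = -1.7139 → ψ = 0.9417
  ψ = 0.9417: g = -0.00300, g' = -1.5444 → ψ = 0.9398
Converged at ψ = 0.9398.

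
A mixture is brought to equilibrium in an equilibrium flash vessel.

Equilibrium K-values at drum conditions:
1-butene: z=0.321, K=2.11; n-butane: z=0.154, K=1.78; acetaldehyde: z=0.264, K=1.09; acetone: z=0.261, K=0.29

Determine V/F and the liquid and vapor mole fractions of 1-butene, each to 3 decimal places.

Material balance + equilibrium reduce to Σ zᵢ(Kᵢ−1)/(1+V/F(Kᵢ−1)) = 0.
g(0) = ΣzᵢKᵢ − 1 = 0.315 and g(1) = 1 − Σzᵢ/Kᵢ = -0.381, so a root lies in (0, 1).
Newton iteration, V/F⁰ = 0.59:
  V/F = 0.590: g = 0.0012, g' = -0.580 → V/F = 0.592
Converged at V/F = 0.592.
Compositions from xᵢ = zᵢ/(1+V/F(Kᵢ−1)), yᵢ = Kᵢxᵢ:
  1-butene: x = 0.194, y = 0.409
  n-butane: x = 0.105, y = 0.188
  acetaldehyde: x = 0.251, y = 0.273
  acetone: x = 0.450, y = 0.131

V/F = 0.592, x_1-butene = 0.194, y_1-butene = 0.409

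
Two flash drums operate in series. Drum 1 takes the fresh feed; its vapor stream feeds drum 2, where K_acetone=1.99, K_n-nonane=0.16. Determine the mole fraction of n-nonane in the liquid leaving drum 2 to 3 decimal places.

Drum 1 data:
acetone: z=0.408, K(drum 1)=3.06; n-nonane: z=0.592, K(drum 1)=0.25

Drum 1:
Binary case is linear: z₁(K₁−1)(1+ψ₁(K₂−1)) + z₂(K₂−1)(1+ψ₁(K₁−1)) = 0
⇒ ψ₁ = [z₁(K₁−1)+z₂(K₂−1)] / [−(K₁−1)(K₂−1)] = 0.3965/1.5450 = 0.257
Drum-1 compositions:
  acetone: x = 0.267, y = 0.817
  n-nonane: x = 0.733, y = 0.183
Drum-2 feed = drum-1 vapor: z₂ = (0.8167, 0.1833).
Drum 2:
Material balance + equilibrium reduce to Σ zᵢ(Kᵢ−1)/(1+ψ₂(Kᵢ−1)) = 0.
Feasibility: ΣzᵢKᵢ = 1.655, Σzᵢ/Kᵢ = 1.556 — both > 1, two phases present.
Binary case is linear: z₁(K₁−1)(1+ψ₂(K₂−1)) + z₂(K₂−1)(1+ψ₂(K₁−1)) = 0
⇒ ψ₂ = [z₁(K₁−1)+z₂(K₂−1)] / [−(K₁−1)(K₂−1)] = 0.6546/0.8316 = 0.787
  acetone: x = 0.459, y = 0.913
  n-nonane: x = 0.541, y = 0.087

x_n-nonane (drum 2) = 0.541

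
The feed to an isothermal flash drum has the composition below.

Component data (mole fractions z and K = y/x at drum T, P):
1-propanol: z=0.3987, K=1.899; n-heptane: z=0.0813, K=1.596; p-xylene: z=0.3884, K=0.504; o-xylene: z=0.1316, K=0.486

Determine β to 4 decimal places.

β = 0.3428

Rachford–Rice: g(β) = Σ zᵢ(Kᵢ−1)/(1+β(Kᵢ−1)) = 0.
Check two-phase: ΣzᵢKᵢ = 1.1466 > 1 and Σzᵢ/Kᵢ = 1.3023 > 1, so g(0) = 0.1466 > 0 and g(1) = -0.3023 < 0.
Newton iteration, β⁰ = 0.5:
  β = 0.5000: g = -0.06261, g' = -0.4025 → β = 0.3444
  β = 0.3444: g = -0.00065, g' = -0.3981 → β = 0.3428
Converged at β = 0.3428.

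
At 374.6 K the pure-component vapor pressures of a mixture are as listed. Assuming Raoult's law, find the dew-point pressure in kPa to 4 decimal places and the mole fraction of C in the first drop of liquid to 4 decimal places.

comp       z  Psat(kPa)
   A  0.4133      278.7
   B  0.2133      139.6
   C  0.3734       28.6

At the dew point ψ → 1, so Σzᵢ/Kᵢ = 1 with Kᵢ = Pᵢˢᵃᵗ/P ⇒ 1/P = Σzᵢ/Pᵢˢᵃᵗ.
1/P = 0.4133/278.7 + 0.2133/139.6 + 0.3734/28.6 = 0.0160668 ⇒ P = 62.2400 kPa
xᵢ = zᵢP/Pᵢˢᵃᵗ ⇒ x_C = 0.3734·62.2400/28.6 = 0.8126

Pdew = 62.2400 kPa, x_C = 0.8126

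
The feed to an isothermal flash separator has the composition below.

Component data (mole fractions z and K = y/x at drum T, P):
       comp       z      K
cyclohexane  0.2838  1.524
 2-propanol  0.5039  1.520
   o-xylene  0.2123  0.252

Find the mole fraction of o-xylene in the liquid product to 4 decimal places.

x_o-xylene = 0.4108

Rachford–Rice: g(V/F) = Σ zᵢ(Kᵢ−1)/(1+V/F(Kᵢ−1)) = 0.
g(0) = ΣzᵢKᵢ − 1 = 0.2519 and g(1) = 1 − Σzᵢ/Kᵢ = -0.3602, so a root lies in (0, 1).
Newton iteration, V/F⁰ = 0.5:
  V/F = 0.5000: g = 0.07212, g' = -0.4379 → V/F = 0.6647
  V/F = 0.6647: g = -0.01082, g' = -0.5880 → V/F = 0.6463
  V/F = 0.6463: g = -0.00021, g' = -0.5650 → V/F = 0.6459
Converged at V/F = 0.6459.
Compositions from xᵢ = zᵢ/(1+V/F(Kᵢ−1)), yᵢ = Kᵢxᵢ:
  cyclohexane: x = 0.2120, y = 0.3231
  2-propanol: x = 0.3772, y = 0.5733
  o-xylene: x = 0.4108, y = 0.1035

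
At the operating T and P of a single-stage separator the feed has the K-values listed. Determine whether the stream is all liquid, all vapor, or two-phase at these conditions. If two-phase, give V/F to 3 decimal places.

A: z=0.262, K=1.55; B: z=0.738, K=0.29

ΣzᵢKᵢ = 0.620; Σzᵢ/Kᵢ = 2.714.
Since ΣzᵢKᵢ < 1 the mixture is below its bubble point — single liquid phase.

all liquid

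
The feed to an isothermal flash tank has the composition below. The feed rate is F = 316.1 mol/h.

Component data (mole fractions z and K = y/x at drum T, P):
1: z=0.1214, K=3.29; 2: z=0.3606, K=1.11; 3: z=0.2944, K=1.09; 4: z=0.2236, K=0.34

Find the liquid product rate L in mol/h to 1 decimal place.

L = 182.5 mol/h

Material balance + equilibrium reduce to Σ zᵢ(Kᵢ−1)/(1+ψ(Kᵢ−1)) = 0.
Feasibility: ΣzᵢKᵢ = 1.1966, Σzᵢ/Kᵢ = 1.2895 — both > 1, two phases present.
Iterate (Newton) starting at ψ = 0.5:
  ψ = 0.5000: g = -0.02770, g' = -0.3614 → ψ = 0.4234
  ψ = 0.4234: g = -0.00022, g' = -0.3579 → ψ = 0.4227
Converged at ψ = 0.4227.
Then V = ψ·F = 0.4227·316.1 = 133.6 mol/h and L = F − V = 182.5 mol/h.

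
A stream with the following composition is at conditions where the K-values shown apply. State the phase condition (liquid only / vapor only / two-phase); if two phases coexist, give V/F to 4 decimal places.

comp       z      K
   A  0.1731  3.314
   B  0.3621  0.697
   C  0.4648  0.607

ΣzᵢKᵢ = 1.1082; Σzᵢ/Kᵢ = 1.3375.
Both exceed 1, so a two-phase solution exists.
Material balance + equilibrium reduce to Σ zᵢ(Kᵢ−1)/(1+ψ(Kᵢ−1)) = 0.
Iterate (Newton) starting at ψ = 0.5:
  ψ = 0.5000: g = -0.17095, g' = -0.3566 → ψ = 0.0206
  ψ = 0.0206: g = 0.08776, g' = -0.9511 → ψ = 0.1129
  ψ = 0.1129: g = 0.01285, g' = -0.6970 → ψ = 0.1313
  ψ = 0.1313: g = 0.00034, g' = -0.6611 → ψ = 0.1318
Converged at ψ = 0.1318.

two-phase, V/F = 0.1318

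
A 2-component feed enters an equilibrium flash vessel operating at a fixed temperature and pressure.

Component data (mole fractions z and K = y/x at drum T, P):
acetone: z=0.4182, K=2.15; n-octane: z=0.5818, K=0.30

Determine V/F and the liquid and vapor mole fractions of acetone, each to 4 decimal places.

V/F = 0.0915, x_acetone = 0.3784, y_acetone = 0.8135

Material balance + equilibrium reduce to Σ zᵢ(Kᵢ−1)/(1+V/F(Kᵢ−1)) = 0.
g(0) = ΣzᵢKᵢ − 1 = 0.0737 and g(1) = 1 − Σzᵢ/Kᵢ = -1.1338, so a root lies in (0, 1).
Newton–Raphson from V/F = 0.5:
  V/F = 0.5000: g = -0.32120, g' = -0.8977 → V/F = 0.1422
  V/F = 0.1422: g = -0.03894, g' = -0.7601 → V/F = 0.0910
  V/F = 0.0910: g = 0.00043, g' = -0.7784 → V/F = 0.0915
Converged at V/F = 0.0915.
Compositions from xᵢ = zᵢ/(1+V/F(Kᵢ−1)), yᵢ = Kᵢxᵢ:
  acetone: x = 0.3784, y = 0.8135
  n-octane: x = 0.6216, y = 0.1865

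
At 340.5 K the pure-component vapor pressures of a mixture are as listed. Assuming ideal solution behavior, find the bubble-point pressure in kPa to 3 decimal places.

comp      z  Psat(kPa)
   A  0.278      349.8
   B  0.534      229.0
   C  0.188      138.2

Pbub = 245.512 kPa

At the bubble point ψ → 0, so ΣzᵢKᵢ = 1 with Kᵢ = Pᵢˢᵃᵗ/P ⇒ P = ΣzᵢPᵢˢᵃᵗ.
P = 0.278·349.8 + 0.534·229.0 + 0.188·138.2 = 245.512 kPa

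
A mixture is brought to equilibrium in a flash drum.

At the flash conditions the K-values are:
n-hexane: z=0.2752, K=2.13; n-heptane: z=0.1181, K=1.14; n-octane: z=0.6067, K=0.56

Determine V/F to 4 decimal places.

Iterate (Newton) starting at V/F = 0.7:
  V/F = 0.7000: g = -0.19707, g' = -0.3568 → V/F = 0.1476
  V/F = 0.1476: g = -0.00276, g' = -0.3947 → V/F = 0.1406
Converged at V/F = 0.1406.

V/F = 0.1406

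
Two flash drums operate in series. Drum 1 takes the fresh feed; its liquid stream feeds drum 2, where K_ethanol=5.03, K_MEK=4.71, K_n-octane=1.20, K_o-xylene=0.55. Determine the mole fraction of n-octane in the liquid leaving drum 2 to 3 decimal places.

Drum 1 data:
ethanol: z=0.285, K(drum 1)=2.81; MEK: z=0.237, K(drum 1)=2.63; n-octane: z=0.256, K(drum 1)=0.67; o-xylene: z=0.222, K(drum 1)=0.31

Drum 1:
Rachford–Rice: g(ψ₁) = Σ zᵢ(Kᵢ−1)/(1+ψ₁(Kᵢ−1)) = 0.
Feasibility: ΣzᵢKᵢ = 1.664, Σzᵢ/Kᵢ = 1.290 — both > 1, two phases present.
Iterate (Newton) starting at ψ₁ = 0.5:
  ψ₁ = 0.500: g = 0.1486, g' = -0.735 → ψ₁ = 0.702
Converged at ψ₁ = 0.702.
Drum-1 compositions:
  ethanol: x = 0.125, y = 0.353
  MEK: x = 0.110, y = 0.291
  n-octane: x = 0.333, y = 0.223
  o-xylene: x = 0.431, y = 0.134
Drum-2 feed = drum-1 liquid: z₂ = (0.1255, 0.1105, 0.3332, 0.4308).
Drum 2:
Material balance + equilibrium reduce to Σ zᵢ(Kᵢ−1)/(1+ψ₂(Kᵢ−1)) = 0.
Feasibility: ΣzᵢKᵢ = 1.788, Σzᵢ/Kᵢ = 1.109 — both > 1, two phases present.
Newton–Raphson from ψ₂ = 0.5:
  ψ₂ = 0.500: g = 0.1218, g' = -0.567 → ψ₂ = 0.715
  ψ₂ = 0.715: g = 0.0151, g' = -0.449 → ψ₂ = 0.748
  ψ₂ = 0.748: g = 0.0001, g' = -0.441 → ψ₂ = 0.749
Converged at ψ₂ = 0.749.
  ethanol: x = 0.031, y = 0.157
  MEK: x = 0.029, y = 0.138
  n-octane: x = 0.290, y = 0.348
  o-xylene: x = 0.650, y = 0.357

x_n-octane (drum 2) = 0.290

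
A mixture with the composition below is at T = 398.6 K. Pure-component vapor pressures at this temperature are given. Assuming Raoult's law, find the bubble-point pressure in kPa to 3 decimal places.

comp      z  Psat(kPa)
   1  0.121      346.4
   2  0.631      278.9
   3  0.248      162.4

At the bubble point ψ → 0, so ΣzᵢKᵢ = 1 with Kᵢ = Pᵢˢᵃᵗ/P ⇒ P = ΣzᵢPᵢˢᵃᵗ.
P = 0.121·346.4 + 0.631·278.9 + 0.248·162.4 = 258.175 kPa

Pbub = 258.175 kPa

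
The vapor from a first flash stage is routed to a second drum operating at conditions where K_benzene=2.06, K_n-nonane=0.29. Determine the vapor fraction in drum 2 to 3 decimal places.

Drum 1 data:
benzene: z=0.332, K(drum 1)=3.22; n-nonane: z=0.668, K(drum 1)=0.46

Drum 1:
Iterate (Newton) starting at ψ₁ = 0.69:
  ψ₁ = 0.690: g = -0.2838, g' = -0.750 → ψ₁ = 0.312
  ψ₁ = 0.312: g = 0.0020, g' = -0.853 → ψ₁ = 0.314
Converged at ψ₁ = 0.314.
Drum-1 compositions:
  benzene: x = 0.196, y = 0.630
  n-nonane: x = 0.804, y = 0.370
Drum-2 feed = drum-1 vapor: z₂ = (0.6300, 0.3700).
Drum 2:
Let ψ₂ = V/F and solve Σ zᵢ(Kᵢ−1)/(1+ψ₂(Kᵢ−1)) = 0.
Feasibility: ΣzᵢKᵢ = 1.405, Σzᵢ/Kᵢ = 1.582 — both > 1, two phases present.
Binary case is linear: z₁(K₁−1)(1+ψ₂(K₂−1)) + z₂(K₂−1)(1+ψ₂(K₁−1)) = 0
⇒ ψ₂ = [z₁(K₁−1)+z₂(K₂−1)] / [−(K₁−1)(K₂−1)] = 0.4051/0.7526 = 0.538
  benzene: x = 0.401, y = 0.826
  n-nonane: x = 0.599, y = 0.174

V/F (drum 2) = 0.538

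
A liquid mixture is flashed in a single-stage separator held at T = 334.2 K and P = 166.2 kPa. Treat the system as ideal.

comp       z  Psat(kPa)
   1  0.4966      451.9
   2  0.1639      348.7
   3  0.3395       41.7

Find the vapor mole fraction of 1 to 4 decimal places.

y_1 = 0.6320

Raoult's law: Kᵢ = Pᵢˢᵃᵗ/P = Pᵢˢᵃᵗ/166.2.
  K_1 = 451.9/166.2 = 2.719013, K_2 = 348.7/166.2 = 2.098075, K_3 = 41.7/166.2 = 0.250903
Rachford–Rice: g(V/F) = Σ zᵢ(Kᵢ−1)/(1+V/F(Kᵢ−1)) = 0.
Check two-phase: ΣzᵢKᵢ = 1.7793 > 1 and Σzᵢ/Kᵢ = 1.6139 > 1, so g(0) = 0.7793 > 0 and g(1) = -0.6139 < 0.
Iterate (Newton) starting at V/F = 0.32:
  V/F = 0.3200: g = 0.34939, g' = -1.0485 → V/F = 0.6532
  V/F = 0.6532: g = 0.00891, g' = -1.1231 → V/F = 0.6612
  V/F = 0.6612: g = -0.00005, g' = -1.1356 → V/F = 0.6611
Converged at V/F = 0.6611.
Compositions from xᵢ = zᵢ/(1+V/F(Kᵢ−1)), yᵢ = Kᵢxᵢ:
  1: x = 0.2324, y = 0.6320
  2: x = 0.0950, y = 0.1992
  3: x = 0.6726, y = 0.1688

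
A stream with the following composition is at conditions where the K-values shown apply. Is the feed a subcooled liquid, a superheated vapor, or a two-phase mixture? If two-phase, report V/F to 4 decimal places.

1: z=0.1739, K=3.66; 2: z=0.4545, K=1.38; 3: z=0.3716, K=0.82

ΣzᵢKᵢ = 1.5684; Σzᵢ/Kᵢ = 0.8300.
Since Σzᵢ/Kᵢ < 1 the mixture is above its dew point — single vapor phase.

superheated vapor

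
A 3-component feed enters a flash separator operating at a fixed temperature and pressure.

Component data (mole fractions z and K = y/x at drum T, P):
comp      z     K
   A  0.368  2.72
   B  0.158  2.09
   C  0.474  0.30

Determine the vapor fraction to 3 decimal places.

Let ψ = V/F and solve Σ zᵢ(Kᵢ−1)/(1+ψ(Kᵢ−1)) = 0.
Feasibility: ΣzᵢKᵢ = 1.473, Σzᵢ/Kᵢ = 1.791 — both > 1, two phases present.
Iterate (Newton) starting at ψ = 0.5:
  ψ = 0.500: g = -0.0587, g' = -0.943 → ψ = 0.438
  ψ = 0.438: g = -0.0007, g' = -0.923 → ψ = 0.437
Converged at ψ = 0.437.

ψ = 0.437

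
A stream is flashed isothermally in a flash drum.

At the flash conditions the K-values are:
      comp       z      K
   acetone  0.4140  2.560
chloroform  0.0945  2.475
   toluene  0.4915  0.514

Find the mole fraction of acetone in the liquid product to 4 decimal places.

Material balance + equilibrium reduce to Σ zᵢ(Kᵢ−1)/(1+β(Kᵢ−1)) = 0.
g(0) = ΣzᵢKᵢ − 1 = 0.5464 and g(1) = 1 − Σzᵢ/Kᵢ = -0.1561, so a root lies in (0, 1).
Newton iteration, β⁰ = 0.5:
  β = 0.5000: g = 0.12751, g' = -0.5887 → β = 0.7166
  β = 0.7166: g = 0.00619, g' = -0.5465 → β = 0.7279
Converged at β = 0.7279.
Compositions from xᵢ = zᵢ/(1+β(Kᵢ−1)), yᵢ = Kᵢxᵢ:
  acetone: x = 0.1939, y = 0.4963
  chloroform: x = 0.0456, y = 0.1128
  toluene: x = 0.7606, y = 0.3909

x_acetone = 0.1939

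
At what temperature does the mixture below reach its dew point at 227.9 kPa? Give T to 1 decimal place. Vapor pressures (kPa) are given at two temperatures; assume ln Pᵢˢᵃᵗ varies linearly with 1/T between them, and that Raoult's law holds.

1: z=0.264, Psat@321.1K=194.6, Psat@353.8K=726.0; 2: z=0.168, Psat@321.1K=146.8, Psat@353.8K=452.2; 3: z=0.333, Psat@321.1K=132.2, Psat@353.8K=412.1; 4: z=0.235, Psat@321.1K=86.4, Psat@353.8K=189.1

T = 338.3 K

Dew-point temperature: Σzᵢ·P/Pᵢˢᵃᵗ(T) = 1. Interpolate ln Pᵢˢᵃᵗ = aᵢ + bᵢ/T.
  T = 321.1 K: ΣzᵢP/Pᵢˢᵃᵗ = 1.7639
  T = 353.8 K: ΣzᵢP/Pᵢˢᵃᵗ = 0.6349
  T = 337.5 K: ΣzᵢP/Pᵢˢᵃᵗ = 1.0255
  T = 345.6 K: ΣzᵢP/Pᵢˢᵃᵗ = 0.8026
  T = 341.6 K: ΣzᵢP/Pᵢˢᵃᵗ = 0.9043
  T = 339.6 K: ΣzᵢP/Pᵢˢᵃᵗ = 0.9610
Interpolating between 337.5 K and 339.6 K gives T ≈ 338.3 K.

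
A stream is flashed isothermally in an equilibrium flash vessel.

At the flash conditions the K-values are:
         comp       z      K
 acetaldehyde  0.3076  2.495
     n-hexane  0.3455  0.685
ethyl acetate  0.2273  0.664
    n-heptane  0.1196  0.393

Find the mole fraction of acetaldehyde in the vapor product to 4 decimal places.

y_acetaldehyde = 0.5029

Let ψ = V/F and solve Σ zᵢ(Kᵢ−1)/(1+ψ(Kᵢ−1)) = 0.
Check two-phase: ΣzᵢKᵢ = 1.2021 > 1 and Σzᵢ/Kᵢ = 1.2743 > 1, so g(0) = 0.2021 > 0 and g(1) = -0.2743 < 0.
Newton–Raphson from ψ = 0.64:
  ψ = 0.6400: g = -0.11732, g' = -0.3928 → ψ = 0.3413
  ψ = 0.3413: g = 0.00470, g' = -0.4473 → ψ = 0.3519
Converged at ψ = 0.3519.
Compositions from xᵢ = zᵢ/(1+ψ(Kᵢ−1)), yᵢ = Kᵢxᵢ:
  acetaldehyde: x = 0.2016, y = 0.5029
  n-hexane: x = 0.3886, y = 0.2662
  ethyl acetate: x = 0.2578, y = 0.1712
  n-heptane: x = 0.1521, y = 0.0598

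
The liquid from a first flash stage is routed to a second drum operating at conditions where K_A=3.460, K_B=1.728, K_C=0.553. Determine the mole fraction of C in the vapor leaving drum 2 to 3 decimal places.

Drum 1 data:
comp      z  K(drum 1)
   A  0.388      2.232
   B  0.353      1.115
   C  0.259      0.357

Drum 1:
Let ψ₁ = V/F and solve Σ zᵢ(Kᵢ−1)/(1+ψ₁(Kᵢ−1)) = 0.
Feasibility: ΣzᵢKᵢ = 1.352, Σzᵢ/Kᵢ = 1.216 — both > 1, two phases present.
Newton–Raphson from ψ₁ = 0.32:
  ψ₁ = 0.320: g = 0.1723, g' = -0.477 → ψ₁ = 0.681
  ψ₁ = 0.681: g = 0.0012, g' = -0.517 → ψ₁ = 0.684
Converged at ψ₁ = 0.684.
Drum-1 compositions:
  A: x = 0.211, y = 0.470
  B: x = 0.327, y = 0.365
  C: x = 0.462, y = 0.165
Drum-2 feed = drum-1 liquid: z₂ = (0.2106, 0.3273, 0.4621).
Drum 2:
Let ψ₂ = V/F and solve Σ zᵢ(Kᵢ−1)/(1+ψ₂(Kᵢ−1)) = 0.
g(0) = ΣzᵢKᵢ − 1 = 0.550 and g(1) = 1 − Σzᵢ/Kᵢ = -0.086, so a root lies in (0, 1).
Iterate (Newton) starting at ψ₂ = 0.5:
  ψ₂ = 0.500: g = 0.1410, g' = -0.503 → ψ₂ = 0.781
  ψ₂ = 0.781: g = 0.0121, g' = -0.438 → ψ₂ = 0.808
Converged at ψ₂ = 0.808.
  A: x = 0.070, y = 0.244
  B: x = 0.206, y = 0.356
  C: x = 0.723, y = 0.400

y_C (drum 2) = 0.400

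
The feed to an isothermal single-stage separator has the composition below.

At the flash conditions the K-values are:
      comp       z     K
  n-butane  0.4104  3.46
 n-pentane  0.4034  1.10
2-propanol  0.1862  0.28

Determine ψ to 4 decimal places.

Let ψ = V/F and solve Σ zᵢ(Kᵢ−1)/(1+ψ(Kᵢ−1)) = 0.
Feasibility: ΣzᵢKᵢ = 1.9159, Σzᵢ/Kᵢ = 1.1503 — both > 1, two phases present.
Newton–Raphson from ψ = 0.35:
  ψ = 0.3500: g = 0.40224, g' = -0.8934 → ψ = 0.8002
  ψ = 0.8002: g = 0.06112, g' = -0.8226 → ψ = 0.8745
  ψ = 0.8745: g = -0.00455, g' = -0.9573 → ψ = 0.8698
Converged at ψ = 0.8698.

ψ = 0.8698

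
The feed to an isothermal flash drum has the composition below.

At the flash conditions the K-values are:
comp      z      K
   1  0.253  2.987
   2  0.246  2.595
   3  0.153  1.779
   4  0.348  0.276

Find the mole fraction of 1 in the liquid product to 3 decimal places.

Let ψ = V/F and solve Σ zᵢ(Kᵢ−1)/(1+ψ(Kᵢ−1)) = 0.
g(0) = ΣzᵢKᵢ − 1 = 0.762 and g(1) = 1 − Σzᵢ/Kᵢ = -0.526, so a root lies in (0, 1).
Newton iteration, ψ⁰ = 0.31:
  ψ = 0.310: g = 0.3448, g' = -1.026 → ψ = 0.646
  ψ = 0.646: g = 0.0194, g' = -1.028 → ψ = 0.665
Converged at ψ = 0.665.
Compositions from xᵢ = zᵢ/(1+ψ(Kᵢ−1)), yᵢ = Kᵢxᵢ:
  1: x = 0.109, y = 0.326
  2: x = 0.119, y = 0.310
  3: x = 0.101, y = 0.179
  4: x = 0.671, y = 0.185

x_1 = 0.109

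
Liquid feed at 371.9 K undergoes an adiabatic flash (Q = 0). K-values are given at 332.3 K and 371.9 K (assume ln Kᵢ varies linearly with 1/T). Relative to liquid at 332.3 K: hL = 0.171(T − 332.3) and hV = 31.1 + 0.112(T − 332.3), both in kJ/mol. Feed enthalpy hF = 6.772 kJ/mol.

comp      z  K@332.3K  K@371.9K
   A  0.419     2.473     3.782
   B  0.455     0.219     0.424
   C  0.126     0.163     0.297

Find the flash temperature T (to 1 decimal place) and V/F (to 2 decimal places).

T = 337.9 K, V/F = 0.19

Adiabatic flash: solve Rachford–Rice at each trial T, then check hF = ψ·hV(T) + (1−ψ)·hL(T).
  T = 332.3 K: K = (2.473, 0.219, 0.163), RR gives ψ = 0.134, H_out = 4.161 kJ/mol
  T = 371.9 K: K = (3.782, 0.424, 0.297), RR gives ψ = 0.483, H_out = 20.668 kJ/mol
  T = 352.1 K: K = (3.095, 0.310, 0.224), RR gives ψ = 0.314, H_out = 12.777 kJ/mol
  T = 342.2 K: K = (2.776, 0.262, 0.192), RR gives ψ = 0.229, H_out = 8.679 kJ/mol
  T = 337.2 K: K = (2.621, 0.240, 0.177), RR gives ψ = 0.183, H_out = 6.469 kJ/mol
  T = 339.7 K: K = (2.698, 0.251, 0.184), RR gives ψ = 0.206, H_out = 7.590 kJ/mol
  T = 338.4 K: K = (2.657, 0.245, 0.180), RR gives ψ = 0.194, H_out = 7.011 kJ/mol
Linear interpolation between T = 337.2 (H_out = 6.469) and T = 338.4 (H_out = 7.011) on hF = 6.772 gives T ≈ 337.9 K, at which ψ = 0.19.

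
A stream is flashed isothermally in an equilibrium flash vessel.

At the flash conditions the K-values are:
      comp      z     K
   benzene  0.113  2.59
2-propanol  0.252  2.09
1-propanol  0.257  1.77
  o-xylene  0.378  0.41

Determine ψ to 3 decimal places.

Let ψ = V/F and solve Σ zᵢ(Kᵢ−1)/(1+ψ(Kᵢ−1)) = 0.
Check two-phase: ΣzᵢKᵢ = 1.429 > 1 and Σzᵢ/Kᵢ = 1.231 > 1, so g(0) = 0.429 > 0 and g(1) = -0.231 < 0.
Newton iteration, ψ⁰ = 0.5:
  ψ = 0.500: g = 0.1044, g' = -0.558 → ψ = 0.687
  ψ = 0.687: g = -0.0027, g' = -0.600 → ψ = 0.683
Converged at ψ = 0.683.

ψ = 0.683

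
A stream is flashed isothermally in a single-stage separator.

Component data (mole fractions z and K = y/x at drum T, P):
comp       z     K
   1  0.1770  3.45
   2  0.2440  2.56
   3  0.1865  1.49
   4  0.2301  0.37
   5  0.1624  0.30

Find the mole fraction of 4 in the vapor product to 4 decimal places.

Material balance + equilibrium reduce to Σ zᵢ(Kᵢ−1)/(1+ψ(Kᵢ−1)) = 0.
Feasibility: ΣzᵢKᵢ = 1.6470, Σzᵢ/Kᵢ = 1.4350 — both > 1, two phases present.
Iterate (Newton) starting at ψ = 0.5:
  ψ = 0.5000: g = 0.09563, g' = -0.8139 → ψ = 0.6175
  ψ = 0.6175: g = -0.00088, g' = -0.8402 → ψ = 0.6164
Converged at ψ = 0.6164.
Compositions from xᵢ = zᵢ/(1+ψ(Kᵢ−1)), yᵢ = Kᵢxᵢ:
  1: x = 0.0705, y = 0.2433
  2: x = 0.1244, y = 0.3184
  3: x = 0.1432, y = 0.2134
  4: x = 0.3762, y = 0.1392
  5: x = 0.2857, y = 0.0857

y_4 = 0.1392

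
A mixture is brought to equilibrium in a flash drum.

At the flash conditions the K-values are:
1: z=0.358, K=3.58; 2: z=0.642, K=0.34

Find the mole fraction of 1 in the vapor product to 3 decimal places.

Material balance + equilibrium reduce to Σ zᵢ(Kᵢ−1)/(1+V/F(Kᵢ−1)) = 0.
Feasibility: ΣzᵢKᵢ = 1.500, Σzᵢ/Kᵢ = 1.988 — both > 1, two phases present.
Binary case is linear: z₁(K₁−1)(1+V/F(K₂−1)) + z₂(K₂−1)(1+V/F(K₁−1)) = 0
⇒ V/F = [z₁(K₁−1)+z₂(K₂−1)] / [−(K₁−1)(K₂−1)] = 0.4999/1.7028 = 0.294
Compositions from xᵢ = zᵢ/(1+V/F(Kᵢ−1)), yᵢ = Kᵢxᵢ:
  1: x = 0.204, y = 0.729
  2: x = 0.796, y = 0.271

y_1 = 0.729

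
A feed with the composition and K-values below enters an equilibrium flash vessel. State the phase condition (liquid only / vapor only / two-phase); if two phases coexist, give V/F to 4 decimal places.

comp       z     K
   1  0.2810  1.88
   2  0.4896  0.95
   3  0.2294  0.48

ΣzᵢKᵢ = 1.1035; Σzᵢ/Kᵢ = 1.1428.
Both exceed 1, so a two-phase solution exists.
Newton–Raphson from ψ = 0.5:
  ψ = 0.5000: g = -0.01459, g' = -0.2195 → ψ = 0.4336
  ψ = 0.4336: g = -0.00004, g' = -0.2187 → ψ = 0.4334
Converged at ψ = 0.4334.

two-phase, V/F = 0.4334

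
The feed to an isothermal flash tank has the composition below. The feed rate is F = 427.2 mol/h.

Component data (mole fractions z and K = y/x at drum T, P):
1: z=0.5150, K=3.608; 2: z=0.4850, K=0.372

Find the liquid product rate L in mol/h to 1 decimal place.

Material balance + equilibrium reduce to Σ zᵢ(Kᵢ−1)/(1+ψ(Kᵢ−1)) = 0.
Feasibility: ΣzᵢKᵢ = 2.0385, Σzᵢ/Kᵢ = 1.4465 — both > 1, two phases present.
Binary case is linear: z₁(K₁−1)(1+ψ(K₂−1)) + z₂(K₂−1)(1+ψ(K₁−1)) = 0
⇒ ψ = [z₁(K₁−1)+z₂(K₂−1)] / [−(K₁−1)(K₂−1)] = 1.03854/1.63782 = 0.6341
Then V = ψ·F = 0.6341·427.2 = 270.9 mol/h and L = F − V = 156.3 mol/h.

L = 156.3 mol/h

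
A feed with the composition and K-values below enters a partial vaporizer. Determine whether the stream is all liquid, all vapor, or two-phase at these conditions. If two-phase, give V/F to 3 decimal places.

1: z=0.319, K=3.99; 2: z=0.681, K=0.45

ΣzᵢKᵢ = 1.579; Σzᵢ/Kᵢ = 1.593.
Both exceed 1, so a two-phase solution exists.
Binary case is linear: z₁(K₁−1)(1+ψ(K₂−1)) + z₂(K₂−1)(1+ψ(K₁−1)) = 0
⇒ ψ = [z₁(K₁−1)+z₂(K₂−1)] / [−(K₁−1)(K₂−1)] = 0.5793/1.6445 = 0.352

two-phase, V/F = 0.352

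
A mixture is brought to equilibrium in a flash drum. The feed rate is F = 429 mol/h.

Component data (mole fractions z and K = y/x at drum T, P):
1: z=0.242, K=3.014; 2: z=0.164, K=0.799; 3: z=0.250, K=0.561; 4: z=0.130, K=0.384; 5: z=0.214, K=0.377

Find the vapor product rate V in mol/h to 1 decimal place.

V = 57.8 mol/h

Newton iteration, β⁰ = 0.36:
  β = 0.360: g = -0.1581, g' = -0.625 → β = 0.107
  β = 0.107: g = 0.0235, g' = -0.876 → β = 0.134
  β = 0.134: g = 0.0007, g' = -0.828 → β = 0.135
Converged at β = 0.135.
Then V = β·F = 0.1347·429 = 57.8 mol/h and L = F − V = 371.2 mol/h.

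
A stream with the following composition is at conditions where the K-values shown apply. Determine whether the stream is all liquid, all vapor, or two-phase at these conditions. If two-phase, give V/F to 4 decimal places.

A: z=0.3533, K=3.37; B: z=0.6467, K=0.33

two-phase, V/F = 0.2544

ΣzᵢKᵢ = 1.4040; Σzᵢ/Kᵢ = 2.0645.
Both exceed 1, so a two-phase solution exists.
Let ψ = V/F and solve Σ zᵢ(Kᵢ−1)/(1+ψ(Kᵢ−1)) = 0.
Binary case is linear: z₁(K₁−1)(1+ψ(K₂−1)) + z₂(K₂−1)(1+ψ(K₁−1)) = 0
⇒ ψ = [z₁(K₁−1)+z₂(K₂−1)] / [−(K₁−1)(K₂−1)] = 0.40403/1.58790 = 0.2544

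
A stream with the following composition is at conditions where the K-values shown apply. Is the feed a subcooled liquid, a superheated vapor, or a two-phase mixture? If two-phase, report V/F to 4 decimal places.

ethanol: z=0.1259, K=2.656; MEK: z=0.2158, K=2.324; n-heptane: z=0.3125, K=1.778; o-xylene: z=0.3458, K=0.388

ΣzᵢKᵢ = 1.5257; Σzᵢ/Kᵢ = 1.2073.
Both exceed 1, so a two-phase solution exists.
Let ψ = V/F and solve Σ zᵢ(Kᵢ−1)/(1+ψ(Kᵢ−1)) = 0.
Newton iteration, ψ⁰ = 0.59:
  ψ = 0.5900: g = 0.10127, g' = -0.6137 → ψ = 0.7550
  ψ = 0.7550: g = -0.00472, g' = -0.6854 → ψ = 0.7481
Converged at ψ = 0.7481.

two-phase, V/F = 0.7481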